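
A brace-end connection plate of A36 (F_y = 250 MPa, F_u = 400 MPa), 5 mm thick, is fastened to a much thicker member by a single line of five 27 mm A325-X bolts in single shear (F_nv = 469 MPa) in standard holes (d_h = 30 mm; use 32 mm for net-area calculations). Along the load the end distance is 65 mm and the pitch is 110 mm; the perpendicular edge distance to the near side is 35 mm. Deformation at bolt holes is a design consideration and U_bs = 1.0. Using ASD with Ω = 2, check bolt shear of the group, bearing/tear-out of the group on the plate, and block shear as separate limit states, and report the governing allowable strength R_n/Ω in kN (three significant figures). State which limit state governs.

Bolt shear: A_b = π·27²/4 = 572.6 mm²; R_n = 469 × 572.6 × 5 × 1 / 1000 = 1343 kN → 1343 / 2 = 671 kN.
Bearing: edge l_c = 50, r_n = 120 kN; interior l_c = 80, r_n = 129.6 kN; R_n = 120 + 4·129.6 = 638.4 kN → 319 kN.
Block shear: A_gv = 2525, A_nv = 1805, A_nt = 95 mm²; R_n = min(0.6F_uA_nv, 0.6F_yA_gv) + U_bs·F_u·A_nt = 416.8 kN → 208 kN.
Block shear governs: 208 kN.

208 kN (block shear governs)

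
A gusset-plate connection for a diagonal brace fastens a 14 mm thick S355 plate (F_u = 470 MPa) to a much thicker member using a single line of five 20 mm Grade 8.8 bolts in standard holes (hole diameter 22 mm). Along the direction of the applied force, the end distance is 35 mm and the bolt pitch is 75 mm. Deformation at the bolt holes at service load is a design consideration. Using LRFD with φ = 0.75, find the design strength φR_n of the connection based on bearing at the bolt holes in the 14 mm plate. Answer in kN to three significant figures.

1090 kN

Per bolt r_n = 1.2 l_c t F_u ≤ 2.4 d t F_u; upper limit = 2.4 × 20 × 14 × 470 / 1000 = 315.8 kN.
Edge bolt: l_c = 35 − 22/2 = 24 mm → 1.2 × 24 × 14 × 470 / 1000 = 189.5 → r_n = 189.5 kN.
Interior bolts: l_c = 75 − 22 = 53 mm → 1.2 × 53 × 14 × 470 / 1000 = 418.5 → r_n = 315.8 kN.
R_n = 1 × 189.5 + 4 × 315.8 = 1453 kN.
Design strength φR_n = 0.75 × 1453 = 1090 kN.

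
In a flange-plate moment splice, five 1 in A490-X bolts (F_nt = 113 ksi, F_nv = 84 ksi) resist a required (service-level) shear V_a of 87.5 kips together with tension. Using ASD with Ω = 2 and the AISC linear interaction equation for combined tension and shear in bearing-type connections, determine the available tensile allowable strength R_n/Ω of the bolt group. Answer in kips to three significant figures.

A_b = π·1²/4 = 0.7854 in²; f_rv = 87.5 / (5 × 0.7854) = 22.28 ksi.
F'_nt = 1.3 F_nt − (Ω F_nt / F_nv) f_rv = 1.3·113 − (2·113/84)·22.28 = 86.95 ksi, capped at F_nt → F'_nt = 86.95 ksi.
R_n = F'_nt · A_b · n = 86.95 × 0.7854 × 5 = 341.5 kips.
Allowable strength R_n/Ω = 341.5 / 2 = 171 kips.

171 kips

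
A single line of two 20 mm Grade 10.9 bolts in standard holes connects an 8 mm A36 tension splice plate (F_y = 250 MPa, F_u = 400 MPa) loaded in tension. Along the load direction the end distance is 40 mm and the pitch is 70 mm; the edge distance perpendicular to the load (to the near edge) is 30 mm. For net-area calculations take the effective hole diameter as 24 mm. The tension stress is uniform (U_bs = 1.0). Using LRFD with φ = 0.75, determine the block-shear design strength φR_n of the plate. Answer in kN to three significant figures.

Shear plane L_v = 40 + 1·70 = 110 mm; A_gv = 110 × 8 = 880 mm².
A_nv = (110 − 1.5·24) × 8 = 592 mm².
A_nt = (30 − 0.5·24) × 8 = 144 mm².
0.6 F_u A_nv = 142.1 kN; 0.6 F_y A_gv = 132 kN → shear yielding governs the shear term.
R_n = 132 + 1.0 × 400 × 144 / 1000 = 189.6 kN.
Design strength φR_n = 0.75 × 189.6 = 142 kN.

142 kN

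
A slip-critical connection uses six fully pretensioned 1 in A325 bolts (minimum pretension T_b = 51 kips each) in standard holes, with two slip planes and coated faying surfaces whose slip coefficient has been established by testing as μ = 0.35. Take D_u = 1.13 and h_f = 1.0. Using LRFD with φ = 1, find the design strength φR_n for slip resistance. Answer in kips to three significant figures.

242 kips

R_n = μ · D_u · h_f · T_b · n_s · n_b = 0.35 × 1.13 × 1.0 × 51 × 2 × 6 = 242 kips.
Design strength φR_n = 1 × 242 = 242 kips.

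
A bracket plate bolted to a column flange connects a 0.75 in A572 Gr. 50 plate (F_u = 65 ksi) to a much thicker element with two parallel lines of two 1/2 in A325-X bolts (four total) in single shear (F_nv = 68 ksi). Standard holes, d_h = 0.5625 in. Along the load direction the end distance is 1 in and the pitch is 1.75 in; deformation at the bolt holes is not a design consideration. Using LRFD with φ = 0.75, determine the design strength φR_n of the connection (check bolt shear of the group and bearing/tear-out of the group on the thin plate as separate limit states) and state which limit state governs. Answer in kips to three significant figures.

Bolt shear: A_b = π·0.5²/4 = 0.1963 in²; R_n = 68 × 0.1963 × 4 × 1 = 53.41 kips → 0.75 × 53.41 = 40.1 kips.
Bearing (1.5 l_c t F_u ≤ 3.0 d t F_u): upper limit = 3.0·0.5·0.75·65 = 73.12 kips.
  Edge l_c = 1 − 0.5625/2 = 0.7188 → r_n = 52.56 kips; interior l_c = 1.75 − 0.5625 = 1.188 → r_n = 73.12 kips.
  R_n,bearing = 2·52.56 + 2·73.12 = 251.4 kips → 0.75 × 251.4 = 189 kips.
Bolt shear governs: 40.1 kips.

40.1 kips (bolt shear governs)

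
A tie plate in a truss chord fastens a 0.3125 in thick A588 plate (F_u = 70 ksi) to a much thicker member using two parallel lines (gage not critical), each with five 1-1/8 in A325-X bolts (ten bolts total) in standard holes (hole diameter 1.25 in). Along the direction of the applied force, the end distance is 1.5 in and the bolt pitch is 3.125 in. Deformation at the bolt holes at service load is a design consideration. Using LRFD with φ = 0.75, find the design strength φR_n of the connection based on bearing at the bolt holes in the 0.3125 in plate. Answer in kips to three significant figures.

330 kips

Per bolt r_n = 1.2 l_c t F_u ≤ 2.4 d t F_u; upper limit = 2.4 × 1.125 × 0.3125 × 70 = 59.06 kips.
Edge bolt: l_c = 1.5 − 1.25/2 = 0.875 in → 1.2 × 0.875 × 0.3125 × 70 = 22.97 → r_n = 22.97 kips.
Interior bolts: l_c = 3.125 − 1.25 = 1.875 in → 1.2 × 1.875 × 0.3125 × 70 = 49.22 → r_n = 49.22 kips.
R_n = 2 × 22.97 + 8 × 49.22 = 439.7 kips.
Design strength φR_n = 0.75 × 439.7 = 330 kips.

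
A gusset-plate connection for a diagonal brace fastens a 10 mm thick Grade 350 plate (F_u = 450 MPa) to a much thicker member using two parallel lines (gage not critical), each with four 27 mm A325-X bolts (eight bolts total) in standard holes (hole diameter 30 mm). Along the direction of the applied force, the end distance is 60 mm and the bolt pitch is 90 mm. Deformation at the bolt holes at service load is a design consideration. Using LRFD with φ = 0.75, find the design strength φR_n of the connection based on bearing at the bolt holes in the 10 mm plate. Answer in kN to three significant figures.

1680 kN

Per bolt r_n = 1.2 l_c t F_u ≤ 2.4 d t F_u; upper limit = 2.4 × 27 × 10 × 450 / 1000 = 291.6 kN.
Edge bolt: l_c = 60 − 30/2 = 45 mm → 1.2 × 45 × 10 × 450 / 1000 = 243 → r_n = 243 kN.
Interior bolts: l_c = 90 − 30 = 60 mm → 1.2 × 60 × 10 × 450 / 1000 = 324 → r_n = 291.6 kN.
R_n = 2 × 243 + 6 × 291.6 = 2236 kN.
Design strength φR_n = 0.75 × 2236 = 1680 kN.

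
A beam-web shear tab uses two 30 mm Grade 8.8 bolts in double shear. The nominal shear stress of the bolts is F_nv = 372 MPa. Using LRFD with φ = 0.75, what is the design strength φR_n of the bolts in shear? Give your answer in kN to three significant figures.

A_b = π × 30² / 4 = 706.9 mm².
R_n = F_nv · A_b · n · n_s = 372 × 706.9 × 2 × 2 / 1000 = 1052 kN.
Design strength φR_n = 0.75 × 1052 = 789 kN.

789 kN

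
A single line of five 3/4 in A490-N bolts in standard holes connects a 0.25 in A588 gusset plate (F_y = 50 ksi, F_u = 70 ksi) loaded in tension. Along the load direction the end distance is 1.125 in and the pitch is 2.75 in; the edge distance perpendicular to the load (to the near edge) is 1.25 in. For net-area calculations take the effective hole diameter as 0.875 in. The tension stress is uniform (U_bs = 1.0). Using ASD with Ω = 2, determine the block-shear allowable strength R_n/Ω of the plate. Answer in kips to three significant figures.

50.1 kips

Shear plane L_v = 1.125 + 4·2.75 = 12.12 in; A_gv = 12.12 × 0.25 = 3.031 in².
A_nv = (12.12 − 4.5·0.875) × 0.25 = 2.047 in².
A_nt = (1.25 − 0.5·0.875) × 0.25 = 0.2031 in².
0.6 F_u A_nv = 85.97 kips; 0.6 F_y A_gv = 90.94 kips → shear rupture governs the shear term.
R_n = 85.97 + 1.0 × 70 × 0.2031 = 100.2 kips.
Allowable strength R_n/Ω = 100.2 / 2 = 50.1 kips.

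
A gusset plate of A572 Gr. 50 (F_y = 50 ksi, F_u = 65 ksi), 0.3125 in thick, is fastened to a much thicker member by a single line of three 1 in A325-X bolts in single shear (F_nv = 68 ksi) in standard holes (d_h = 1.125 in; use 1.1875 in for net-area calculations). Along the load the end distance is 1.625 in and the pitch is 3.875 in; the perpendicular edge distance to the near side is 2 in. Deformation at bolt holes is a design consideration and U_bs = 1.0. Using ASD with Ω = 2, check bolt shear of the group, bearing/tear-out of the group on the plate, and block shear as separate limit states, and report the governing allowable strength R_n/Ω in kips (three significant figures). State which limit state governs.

53.3 kips (block shear governs)

Bolt shear: A_b = π·1²/4 = 0.7854 in²; R_n = 68 × 0.7854 × 3 × 1 = 160.2 kips → 160.2 / 2 = 80.1 kips.
Bearing: edge l_c = 1.062, r_n = 25.9 kips; interior l_c = 2.75, r_n = 48.75 kips; R_n = 25.9 + 2·48.75 = 123.4 kips → 61.7 kips.
Block shear: A_gv = 2.93, A_nv = 2.002, A_nt = 0.4395 in²; R_n = min(0.6F_uA_nv, 0.6F_yA_gv) + U_bs·F_u·A_nt = 106.6 kips → 53.3 kips.
Block shear governs: 53.3 kips.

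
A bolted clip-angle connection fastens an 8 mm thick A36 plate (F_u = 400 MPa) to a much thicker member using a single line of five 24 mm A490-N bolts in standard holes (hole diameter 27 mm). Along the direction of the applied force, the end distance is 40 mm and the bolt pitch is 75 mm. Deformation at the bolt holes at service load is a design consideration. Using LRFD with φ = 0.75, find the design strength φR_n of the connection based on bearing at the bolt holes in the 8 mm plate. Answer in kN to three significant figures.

629 kN

Per bolt r_n = 1.2 l_c t F_u ≤ 2.4 d t F_u; upper limit = 2.4 × 24 × 8 × 400 / 1000 = 184.3 kN.
Edge bolt: l_c = 40 − 27/2 = 26.5 mm → 1.2 × 26.5 × 8 × 400 / 1000 = 101.8 → r_n = 101.8 kN.
Interior bolts: l_c = 75 − 27 = 48 mm → 1.2 × 48 × 8 × 400 / 1000 = 184.3 → r_n = 184.3 kN.
R_n = 1 × 101.8 + 4 × 184.3 = 839 kN.
Design strength φR_n = 0.75 × 839 = 629 kN.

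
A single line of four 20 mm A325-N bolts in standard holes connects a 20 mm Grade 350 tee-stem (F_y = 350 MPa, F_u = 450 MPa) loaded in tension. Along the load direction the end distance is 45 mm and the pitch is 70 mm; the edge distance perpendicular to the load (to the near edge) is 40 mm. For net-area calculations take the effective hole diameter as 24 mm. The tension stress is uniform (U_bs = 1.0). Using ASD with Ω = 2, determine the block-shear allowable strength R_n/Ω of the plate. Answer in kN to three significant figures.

588 kN

Shear plane L_v = 45 + 3·70 = 255 mm; A_gv = 255 × 20 = 5100 mm².
A_nv = (255 − 3.5·24) × 20 = 3420 mm².
A_nt = (40 − 0.5·24) × 20 = 560 mm².
0.6 F_u A_nv = 923.4 kN; 0.6 F_y A_gv = 1071 kN → shear rupture governs the shear term.
R_n = 923.4 + 1.0 × 450 × 560 / 1000 = 1175 kN.
Allowable strength R_n/Ω = 1175 / 2 = 588 kN.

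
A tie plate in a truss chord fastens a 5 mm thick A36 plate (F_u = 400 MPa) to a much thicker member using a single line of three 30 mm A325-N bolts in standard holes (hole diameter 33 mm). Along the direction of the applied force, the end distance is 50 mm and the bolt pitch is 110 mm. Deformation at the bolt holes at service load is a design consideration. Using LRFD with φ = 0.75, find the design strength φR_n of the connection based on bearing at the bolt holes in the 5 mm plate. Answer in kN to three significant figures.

Per bolt r_n = 1.2 l_c t F_u ≤ 2.4 d t F_u; upper limit = 2.4 × 30 × 5 × 400 / 1000 = 144 kN.
Edge bolt: l_c = 50 − 33/2 = 33.5 mm → 1.2 × 33.5 × 5 × 400 / 1000 = 80.4 → r_n = 80.4 kN.
Interior bolts: l_c = 110 − 33 = 77 mm → 1.2 × 77 × 5 × 400 / 1000 = 184.8 → r_n = 144 kN.
R_n = 1 × 80.4 + 2 × 144 = 368.4 kN.
Design strength φR_n = 0.75 × 368.4 = 276 kN.

276 kN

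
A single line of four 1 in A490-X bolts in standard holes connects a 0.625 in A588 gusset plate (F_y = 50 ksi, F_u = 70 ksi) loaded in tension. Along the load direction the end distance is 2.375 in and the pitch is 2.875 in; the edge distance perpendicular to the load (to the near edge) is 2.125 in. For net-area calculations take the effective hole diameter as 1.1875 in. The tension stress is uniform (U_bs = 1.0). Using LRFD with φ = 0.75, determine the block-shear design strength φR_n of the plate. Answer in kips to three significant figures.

Shear plane L_v = 2.375 + 3·2.875 = 11 in; A_gv = 11 × 0.625 = 6.875 in².
A_nv = (11 − 3.5·1.1875) × 0.625 = 4.277 in².
A_nt = (2.125 − 0.5·1.1875) × 0.625 = 0.957 in².
0.6 F_u A_nv = 179.6 kips; 0.6 F_y A_gv = 206.2 kips → shear rupture governs the shear term.
R_n = 179.6 + 1.0 × 70 × 0.957 = 246.6 kips.
Design strength φR_n = 0.75 × 246.6 = 185 kips.

185 kips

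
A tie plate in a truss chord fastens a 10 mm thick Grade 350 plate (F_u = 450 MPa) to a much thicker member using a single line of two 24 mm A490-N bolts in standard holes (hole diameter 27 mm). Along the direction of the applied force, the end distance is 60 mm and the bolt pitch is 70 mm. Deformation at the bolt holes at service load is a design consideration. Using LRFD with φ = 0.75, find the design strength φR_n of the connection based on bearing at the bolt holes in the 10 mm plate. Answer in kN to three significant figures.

Per bolt r_n = 1.2 l_c t F_u ≤ 2.4 d t F_u; upper limit = 2.4 × 24 × 10 × 450 / 1000 = 259.2 kN.
Edge bolt: l_c = 60 − 27/2 = 46.5 mm → 1.2 × 46.5 × 10 × 450 / 1000 = 251.1 → r_n = 251.1 kN.
Interior bolts: l_c = 70 − 27 = 43 mm → 1.2 × 43 × 10 × 450 / 1000 = 232.2 → r_n = 232.2 kN.
R_n = 1 × 251.1 + 1 × 232.2 = 483.3 kN.
Design strength φR_n = 0.75 × 483.3 = 362 kN.

362 kN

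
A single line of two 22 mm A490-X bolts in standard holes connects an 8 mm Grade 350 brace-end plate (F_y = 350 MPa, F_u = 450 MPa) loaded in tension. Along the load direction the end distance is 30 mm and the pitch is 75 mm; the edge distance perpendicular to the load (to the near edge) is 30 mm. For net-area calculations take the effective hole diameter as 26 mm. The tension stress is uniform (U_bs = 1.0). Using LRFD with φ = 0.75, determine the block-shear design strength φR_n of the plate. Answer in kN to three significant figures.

Shear plane L_v = 30 + 1·75 = 105 mm; A_gv = 105 × 8 = 840 mm².
A_nv = (105 − 1.5·26) × 8 = 528 mm².
A_nt = (30 − 0.5·26) × 8 = 136 mm².
0.6 F_u A_nv = 142.6 kN; 0.6 F_y A_gv = 176.4 kN → shear rupture governs the shear term.
R_n = 142.6 + 1.0 × 450 × 136 / 1000 = 203.8 kN.
Design strength φR_n = 0.75 × 203.8 = 153 kN.

153 kN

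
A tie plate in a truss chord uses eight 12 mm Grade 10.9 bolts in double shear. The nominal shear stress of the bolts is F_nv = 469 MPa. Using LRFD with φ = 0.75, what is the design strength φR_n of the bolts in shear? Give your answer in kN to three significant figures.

A_b = π × 12² / 4 = 113.1 mm².
R_n = F_nv · A_b · n · n_s = 469 × 113.1 × 8 × 2 / 1000 = 848.7 kN.
Design strength φR_n = 0.75 × 848.7 = 637 kN.

637 kN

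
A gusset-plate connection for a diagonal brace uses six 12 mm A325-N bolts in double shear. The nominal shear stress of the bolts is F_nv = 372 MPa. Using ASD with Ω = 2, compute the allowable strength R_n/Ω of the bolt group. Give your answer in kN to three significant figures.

A_b = π × 12² / 4 = 113.1 mm².
R_n = F_nv · A_b · n · n_s = 372 × 113.1 × 6 × 2 / 1000 = 504.9 kN.
Allowable strength R_n/Ω = 504.9 / 2 = 252 kN.

252 kN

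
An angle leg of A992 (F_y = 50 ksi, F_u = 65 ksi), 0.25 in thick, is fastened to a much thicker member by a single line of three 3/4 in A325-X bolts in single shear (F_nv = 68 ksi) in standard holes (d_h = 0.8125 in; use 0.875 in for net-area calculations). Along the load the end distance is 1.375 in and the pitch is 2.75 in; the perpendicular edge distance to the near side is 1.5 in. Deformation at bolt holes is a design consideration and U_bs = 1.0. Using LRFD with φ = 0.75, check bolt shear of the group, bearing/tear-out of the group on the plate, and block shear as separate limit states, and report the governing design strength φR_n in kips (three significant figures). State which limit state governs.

47.2 kips (block shear governs)

Bolt shear: A_b = π·0.75²/4 = 0.4418 in²; R_n = 68 × 0.4418 × 3 × 1 = 90.12 kips → 0.75 × 90.12 = 67.6 kips.
Bearing: edge l_c = 0.9688, r_n = 18.89 kips; interior l_c = 1.938, r_n = 29.25 kips; R_n = 18.89 + 2·29.25 = 77.39 kips → 58 kips.
Block shear: A_gv = 1.719, A_nv = 1.172, A_nt = 0.2656 in²; R_n = min(0.6F_uA_nv, 0.6F_yA_gv) + U_bs·F_u·A_nt = 62.97 kips → 47.2 kips.
Block shear governs: 47.2 kips.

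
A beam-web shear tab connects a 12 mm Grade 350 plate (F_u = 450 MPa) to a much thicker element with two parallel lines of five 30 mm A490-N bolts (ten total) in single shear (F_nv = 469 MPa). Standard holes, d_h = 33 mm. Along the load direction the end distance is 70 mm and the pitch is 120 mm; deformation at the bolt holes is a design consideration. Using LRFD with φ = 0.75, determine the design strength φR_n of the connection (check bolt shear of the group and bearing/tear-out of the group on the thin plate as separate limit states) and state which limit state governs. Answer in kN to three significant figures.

2490 kN (bolt shear governs)

Bolt shear: A_b = π·30²/4 = 706.9 mm²; R_n = 469 × 706.9 × 10 × 1 / 1000 = 3315 kN → 0.75 × 3315 = 2490 kN.
Bearing (1.2 l_c t F_u ≤ 2.4 d t F_u): upper limit = 2.4·30·12·450 / 1000 = 388.8 kN.
  Edge l_c = 70 − 33/2 = 53.5 → r_n = 346.7 kN; interior l_c = 120 − 33 = 87 → r_n = 388.8 kN.
  R_n,bearing = 2·346.7 + 8·388.8 = 3804 kN → 0.75 × 3804 = 2850 kN.
Bolt shear governs: 2490 kN.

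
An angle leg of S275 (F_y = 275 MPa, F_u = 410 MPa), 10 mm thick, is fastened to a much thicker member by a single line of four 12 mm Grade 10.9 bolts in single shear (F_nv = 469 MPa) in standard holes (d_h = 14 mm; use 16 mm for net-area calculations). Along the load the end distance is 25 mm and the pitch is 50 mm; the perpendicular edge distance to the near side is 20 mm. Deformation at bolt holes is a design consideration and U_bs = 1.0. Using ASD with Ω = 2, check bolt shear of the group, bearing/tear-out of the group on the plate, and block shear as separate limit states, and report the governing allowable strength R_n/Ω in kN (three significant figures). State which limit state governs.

106 kN (bolt shear governs)

Bolt shear: A_b = π·12²/4 = 113.1 mm²; R_n = 469 × 113.1 × 4 × 1 / 1000 = 212.2 kN → 212.2 / 2 = 106 kN.
Bearing: edge l_c = 18, r_n = 88.56 kN; interior l_c = 36, r_n = 118.1 kN; R_n = 88.56 + 3·118.1 = 442.8 kN → 221 kN.
Block shear: A_gv = 1750, A_nv = 1190, A_nt = 120 mm²; R_n = min(0.6F_uA_nv, 0.6F_yA_gv) + U_bs·F_u·A_nt = 337.9 kN → 169 kN.
Bolt shear governs: 106 kN.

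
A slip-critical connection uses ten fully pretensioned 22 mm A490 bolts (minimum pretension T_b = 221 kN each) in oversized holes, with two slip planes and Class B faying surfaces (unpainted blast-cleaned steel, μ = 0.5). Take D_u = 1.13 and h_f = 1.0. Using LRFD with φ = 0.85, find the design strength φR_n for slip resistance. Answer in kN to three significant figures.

2120 kN

R_n = μ · D_u · h_f · T_b · n_s · n_b = 0.5 × 1.13 × 1.0 × 221 × 2 × 10 = 2497 kN.
Design strength φR_n = 0.85 × 2497 = 2120 kN.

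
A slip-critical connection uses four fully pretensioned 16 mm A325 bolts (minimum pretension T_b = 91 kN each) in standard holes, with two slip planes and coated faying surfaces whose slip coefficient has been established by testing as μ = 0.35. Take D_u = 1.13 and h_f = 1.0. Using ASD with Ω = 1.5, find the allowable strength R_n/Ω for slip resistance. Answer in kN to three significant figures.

R_n = μ · D_u · h_f · T_b · n_s · n_b = 0.35 × 1.13 × 1.0 × 91 × 2 × 4 = 287.9 kN.
Allowable strength R_n/Ω = 287.9 / 1.5 = 192 kN.

192 kN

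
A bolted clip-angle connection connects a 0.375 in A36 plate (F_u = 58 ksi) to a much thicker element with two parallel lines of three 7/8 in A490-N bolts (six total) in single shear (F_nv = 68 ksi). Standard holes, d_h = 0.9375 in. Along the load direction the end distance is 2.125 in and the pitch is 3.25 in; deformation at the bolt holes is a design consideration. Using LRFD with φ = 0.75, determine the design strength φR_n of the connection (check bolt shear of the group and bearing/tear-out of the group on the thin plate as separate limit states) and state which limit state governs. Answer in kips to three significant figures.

184 kips (bolt shear governs)

Bolt shear: A_b = π·0.875²/4 = 0.6013 in²; R_n = 68 × 0.6013 × 6 × 1 = 245.3 kips → 0.75 × 245.3 = 184 kips.
Bearing (1.2 l_c t F_u ≤ 2.4 d t F_u): upper limit = 2.4·0.875·0.375·58 = 45.68 kips.
  Edge l_c = 2.125 − 0.9375/2 = 1.656 → r_n = 43.23 kips; interior l_c = 3.25 − 0.9375 = 2.312 → r_n = 45.68 kips.
  R_n,bearing = 2·43.23 + 4·45.68 = 269.2 kips → 0.75 × 269.2 = 202 kips.
Bolt shear governs: 184 kips.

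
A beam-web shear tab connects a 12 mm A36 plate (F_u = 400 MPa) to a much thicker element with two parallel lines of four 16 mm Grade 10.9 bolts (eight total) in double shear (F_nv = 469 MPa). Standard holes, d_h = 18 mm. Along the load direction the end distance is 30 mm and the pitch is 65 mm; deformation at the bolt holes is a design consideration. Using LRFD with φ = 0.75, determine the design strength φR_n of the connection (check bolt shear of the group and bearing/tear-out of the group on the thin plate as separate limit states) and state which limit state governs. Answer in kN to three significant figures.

1010 kN (bearing governs)

Bolt shear: A_b = π·16²/4 = 201.1 mm²; R_n = 469 × 201.1 × 8 × 2 / 1000 = 1509 kN → 0.75 × 1509 = 1130 kN.
Bearing (1.2 l_c t F_u ≤ 2.4 d t F_u): upper limit = 2.4·16·12·400 / 1000 = 184.3 kN.
  Edge l_c = 30 − 18/2 = 21 → r_n = 121 kN; interior l_c = 65 − 18 = 47 → r_n = 184.3 kN.
  R_n,bearing = 2·121 + 6·184.3 = 1348 kN → 0.75 × 1348 = 1010 kN.
Bearing governs: 1010 kN.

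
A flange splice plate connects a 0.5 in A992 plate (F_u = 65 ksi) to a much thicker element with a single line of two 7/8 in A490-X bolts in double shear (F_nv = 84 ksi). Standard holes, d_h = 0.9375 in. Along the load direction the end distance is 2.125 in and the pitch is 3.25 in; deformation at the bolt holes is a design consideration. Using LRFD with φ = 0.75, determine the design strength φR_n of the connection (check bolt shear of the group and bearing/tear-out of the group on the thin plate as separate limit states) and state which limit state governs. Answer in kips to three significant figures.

99.6 kips (bearing governs)

Bolt shear: A_b = π·0.875²/4 = 0.6013 in²; R_n = 84 × 0.6013 × 2 × 2 = 202 kips → 0.75 × 202 = 152 kips.
Bearing (1.2 l_c t F_u ≤ 2.4 d t F_u): upper limit = 2.4·0.875·0.5·65 = 68.25 kips.
  Edge l_c = 2.125 − 0.9375/2 = 1.656 → r_n = 64.59 kips; interior l_c = 3.25 − 0.9375 = 2.312 → r_n = 68.25 kips.
  R_n,bearing = 1·64.59 + 1·68.25 = 132.8 kips → 0.75 × 132.8 = 99.6 kips.
Bearing governs: 99.6 kips.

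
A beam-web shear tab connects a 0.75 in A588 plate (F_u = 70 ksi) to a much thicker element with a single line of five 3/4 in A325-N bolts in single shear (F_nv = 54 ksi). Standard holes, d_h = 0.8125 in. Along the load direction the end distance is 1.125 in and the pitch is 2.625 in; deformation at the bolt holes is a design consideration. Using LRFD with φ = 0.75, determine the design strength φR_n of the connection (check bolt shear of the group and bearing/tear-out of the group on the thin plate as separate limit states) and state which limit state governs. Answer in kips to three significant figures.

Bolt shear: A_b = π·0.75²/4 = 0.4418 in²; R_n = 54 × 0.4418 × 5 × 1 = 119.3 kips → 0.75 × 119.3 = 89.5 kips.
Bearing (1.2 l_c t F_u ≤ 2.4 d t F_u): upper limit = 2.4·0.75·0.75·70 = 94.5 kips.
  Edge l_c = 1.125 − 0.8125/2 = 0.7188 → r_n = 45.28 kips; interior l_c = 2.625 − 0.8125 = 1.812 → r_n = 94.5 kips.
  R_n,bearing = 1·45.28 + 4·94.5 = 423.3 kips → 0.75 × 423.3 = 317 kips.
Bolt shear governs: 89.5 kips.

89.5 kips (bolt shear governs)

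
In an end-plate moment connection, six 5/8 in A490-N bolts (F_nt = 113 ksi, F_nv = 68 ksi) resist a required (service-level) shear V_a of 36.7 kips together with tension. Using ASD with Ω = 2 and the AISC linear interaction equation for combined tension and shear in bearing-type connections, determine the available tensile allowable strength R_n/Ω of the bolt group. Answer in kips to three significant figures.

A_b = π·0.625²/4 = 0.3068 in²; f_rv = 36.7 / (6 × 0.3068) = 19.94 ksi.
F'_nt = 1.3 F_nt − (Ω F_nt / F_nv) f_rv = 1.3·113 − (2·113/68)·19.94 = 80.64 ksi, capped at F_nt → F'_nt = 80.64 ksi.
R_n = F'_nt · A_b · n = 80.64 × 0.3068 × 6 = 148.4 kips.
Allowable strength R_n/Ω = 148.4 / 2 = 74.2 kips.

74.2 kips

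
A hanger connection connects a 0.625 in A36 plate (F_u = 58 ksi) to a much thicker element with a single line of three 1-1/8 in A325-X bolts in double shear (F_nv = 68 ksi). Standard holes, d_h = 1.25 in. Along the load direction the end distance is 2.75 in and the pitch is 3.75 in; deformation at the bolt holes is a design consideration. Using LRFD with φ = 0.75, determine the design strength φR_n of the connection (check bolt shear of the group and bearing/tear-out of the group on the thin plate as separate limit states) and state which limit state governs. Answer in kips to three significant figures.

216 kips (bearing governs)

Bolt shear: A_b = π·1.125²/4 = 0.994 in²; R_n = 68 × 0.994 × 3 × 2 = 405.6 kips → 0.75 × 405.6 = 304 kips.
Bearing (1.2 l_c t F_u ≤ 2.4 d t F_u): upper limit = 2.4·1.125·0.625·58 = 97.87 kips.
  Edge l_c = 2.75 − 1.25/2 = 2.125 → r_n = 92.44 kips; interior l_c = 3.75 − 1.25 = 2.5 → r_n = 97.87 kips.
  R_n,bearing = 1·92.44 + 2·97.87 = 288.2 kips → 0.75 × 288.2 = 216 kips.
Bearing governs: 216 kips.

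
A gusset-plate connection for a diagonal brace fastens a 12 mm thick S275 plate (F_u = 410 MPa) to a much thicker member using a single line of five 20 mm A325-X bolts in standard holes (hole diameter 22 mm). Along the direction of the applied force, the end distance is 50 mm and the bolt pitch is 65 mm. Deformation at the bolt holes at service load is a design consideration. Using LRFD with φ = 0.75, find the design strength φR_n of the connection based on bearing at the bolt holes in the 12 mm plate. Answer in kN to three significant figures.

Per bolt r_n = 1.2 l_c t F_u ≤ 2.4 d t F_u; upper limit = 2.4 × 20 × 12 × 410 / 1000 = 236.2 kN.
Edge bolt: l_c = 50 − 22/2 = 39 mm → 1.2 × 39 × 12 × 410 / 1000 = 230.3 → r_n = 230.3 kN.
Interior bolts: l_c = 65 − 22 = 43 mm → 1.2 × 43 × 12 × 410 / 1000 = 253.9 → r_n = 236.2 kN.
R_n = 1 × 230.3 + 4 × 236.2 = 1175 kN.
Design strength φR_n = 0.75 × 1175 = 881 kN.

881 kN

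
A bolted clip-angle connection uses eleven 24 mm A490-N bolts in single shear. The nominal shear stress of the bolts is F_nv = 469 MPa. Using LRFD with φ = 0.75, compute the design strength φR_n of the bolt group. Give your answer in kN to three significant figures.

1750 kN

A_b = π × 24² / 4 = 452.4 mm².
R_n = F_nv · A_b · n · n_s = 469 × 452.4 × 11 × 1 / 1000 = 2334 kN.
Design strength φR_n = 0.75 × 2334 = 1750 kN.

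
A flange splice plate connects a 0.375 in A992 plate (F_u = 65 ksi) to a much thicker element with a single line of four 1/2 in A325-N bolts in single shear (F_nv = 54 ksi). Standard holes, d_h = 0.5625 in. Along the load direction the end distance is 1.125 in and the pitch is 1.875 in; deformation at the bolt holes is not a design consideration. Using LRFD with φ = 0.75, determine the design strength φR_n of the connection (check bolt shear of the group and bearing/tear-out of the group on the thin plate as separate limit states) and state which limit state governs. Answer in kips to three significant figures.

31.8 kips (bolt shear governs)

Bolt shear: A_b = π·0.5²/4 = 0.1963 in²; R_n = 54 × 0.1963 × 4 × 1 = 42.41 kips → 0.75 × 42.41 = 31.8 kips.
Bearing (1.5 l_c t F_u ≤ 3.0 d t F_u): upper limit = 3.0·0.5·0.375·65 = 36.56 kips.
  Edge l_c = 1.125 − 0.5625/2 = 0.8438 → r_n = 30.85 kips; interior l_c = 1.875 − 0.5625 = 1.312 → r_n = 36.56 kips.
  R_n,bearing = 1·30.85 + 3·36.56 = 140.5 kips → 0.75 × 140.5 = 105 kips.
Bolt shear governs: 31.8 kips.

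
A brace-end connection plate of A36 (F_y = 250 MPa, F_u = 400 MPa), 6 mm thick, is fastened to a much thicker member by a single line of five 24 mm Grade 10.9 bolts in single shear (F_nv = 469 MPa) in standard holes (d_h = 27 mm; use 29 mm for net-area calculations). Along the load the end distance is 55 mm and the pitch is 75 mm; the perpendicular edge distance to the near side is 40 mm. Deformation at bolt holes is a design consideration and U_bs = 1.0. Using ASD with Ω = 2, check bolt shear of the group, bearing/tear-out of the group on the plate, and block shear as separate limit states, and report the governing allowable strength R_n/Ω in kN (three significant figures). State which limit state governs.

Bolt shear: A_b = π·24²/4 = 452.4 mm²; R_n = 469 × 452.4 × 5 × 1 / 1000 = 1061 kN → 1061 / 2 = 530 kN.
Bearing: edge l_c = 41.5, r_n = 119.5 kN; interior l_c = 48, r_n = 138.2 kN; R_n = 119.5 + 4·138.2 = 672.5 kN → 336 kN.
Block shear: A_gv = 2130, A_nv = 1347, A_nt = 153 mm²; R_n = min(0.6F_uA_nv, 0.6F_yA_gv) + U_bs·F_u·A_nt = 380.7 kN → 190 kN.
Block shear governs: 190 kN.

190 kN (block shear governs)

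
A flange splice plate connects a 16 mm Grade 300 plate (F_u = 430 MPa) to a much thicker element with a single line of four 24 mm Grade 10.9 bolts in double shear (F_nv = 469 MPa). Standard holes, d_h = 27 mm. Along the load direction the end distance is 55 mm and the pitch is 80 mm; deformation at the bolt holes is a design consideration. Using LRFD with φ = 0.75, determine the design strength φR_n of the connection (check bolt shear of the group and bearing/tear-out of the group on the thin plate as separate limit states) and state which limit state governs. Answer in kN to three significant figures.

1150 kN (bearing governs)

Bolt shear: A_b = π·24²/4 = 452.4 mm²; R_n = 469 × 452.4 × 4 × 2 / 1000 = 1697 kN → 0.75 × 1697 = 1270 kN.
Bearing (1.2 l_c t F_u ≤ 2.4 d t F_u): upper limit = 2.4·24·16·430 / 1000 = 396.3 kN.
  Edge l_c = 55 − 27/2 = 41.5 → r_n = 342.6 kN; interior l_c = 80 − 27 = 53 → r_n = 396.3 kN.
  R_n,bearing = 1·342.6 + 3·396.3 = 1531 kN → 0.75 × 1531 = 1150 kN.
Bearing governs: 1150 kN.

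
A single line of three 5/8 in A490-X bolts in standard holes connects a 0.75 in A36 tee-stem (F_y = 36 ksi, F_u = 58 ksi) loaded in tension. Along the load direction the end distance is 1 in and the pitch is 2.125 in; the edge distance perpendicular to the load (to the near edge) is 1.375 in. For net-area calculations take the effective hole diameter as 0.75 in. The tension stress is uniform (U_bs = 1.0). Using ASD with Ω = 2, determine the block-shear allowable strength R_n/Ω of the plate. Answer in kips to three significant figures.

Shear plane L_v = 1 + 2·2.125 = 5.25 in; A_gv = 5.25 × 0.75 = 3.938 in².
A_nv = (5.25 − 2.5·0.75) × 0.75 = 2.531 in².
A_nt = (1.375 − 0.5·0.75) × 0.75 = 0.75 in².
0.6 F_u A_nv = 88.09 kips; 0.6 F_y A_gv = 85.05 kips → shear yielding governs the shear term.
R_n = 85.05 + 1.0 × 58 × 0.75 = 128.6 kips.
Allowable strength R_n/Ω = 128.6 / 2 = 64.3 kips.

64.3 kips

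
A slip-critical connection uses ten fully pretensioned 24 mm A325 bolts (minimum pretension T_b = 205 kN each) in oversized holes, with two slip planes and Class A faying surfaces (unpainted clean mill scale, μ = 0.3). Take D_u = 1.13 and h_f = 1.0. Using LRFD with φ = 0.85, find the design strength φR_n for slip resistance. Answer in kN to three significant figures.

R_n = μ · D_u · h_f · T_b · n_s · n_b = 0.3 × 1.13 × 1.0 × 205 × 2 × 10 = 1390 kN.
Design strength φR_n = 0.85 × 1390 = 1180 kN.

1180 kN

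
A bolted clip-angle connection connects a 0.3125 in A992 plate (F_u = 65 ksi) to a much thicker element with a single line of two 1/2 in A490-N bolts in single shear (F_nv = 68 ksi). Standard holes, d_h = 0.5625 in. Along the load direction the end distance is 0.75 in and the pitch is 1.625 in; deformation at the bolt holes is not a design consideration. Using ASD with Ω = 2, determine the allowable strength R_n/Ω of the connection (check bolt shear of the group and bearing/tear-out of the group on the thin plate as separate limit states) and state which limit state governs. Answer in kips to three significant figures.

Bolt shear: A_b = π·0.5²/4 = 0.1963 in²; R_n = 68 × 0.1963 × 2 × 1 = 26.7 kips → 26.7 / 2 = 13.4 kips.
Bearing (1.5 l_c t F_u ≤ 3.0 d t F_u): upper limit = 3.0·0.5·0.3125·65 = 30.47 kips.
  Edge l_c = 0.75 − 0.5625/2 = 0.4688 → r_n = 14.28 kips; interior l_c = 1.625 − 0.5625 = 1.062 → r_n = 30.47 kips.
  R_n,bearing = 1·14.28 + 1·30.47 = 44.75 kips → 44.75 / 2 = 22.4 kips.
Bolt shear governs: 13.4 kips.

13.4 kips (bolt shear governs)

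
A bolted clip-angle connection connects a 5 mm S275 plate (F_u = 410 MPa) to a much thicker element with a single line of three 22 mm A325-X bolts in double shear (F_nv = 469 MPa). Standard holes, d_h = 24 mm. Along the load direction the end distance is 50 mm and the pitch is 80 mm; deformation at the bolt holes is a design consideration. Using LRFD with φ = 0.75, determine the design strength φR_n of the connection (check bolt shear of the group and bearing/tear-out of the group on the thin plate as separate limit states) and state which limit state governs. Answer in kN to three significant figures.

Bolt shear: A_b = π·22²/4 = 380.1 mm²; R_n = 469 × 380.1 × 3 × 2 / 1000 = 1070 kN → 0.75 × 1070 = 802 kN.
Bearing (1.2 l_c t F_u ≤ 2.4 d t F_u): upper limit = 2.4·22·5·410 / 1000 = 108.2 kN.
  Edge l_c = 50 − 24/2 = 38 → r_n = 93.48 kN; interior l_c = 80 − 24 = 56 → r_n = 108.2 kN.
  R_n,bearing = 1·93.48 + 2·108.2 = 310 kN → 0.75 × 310 = 232 kN.
Bearing governs: 232 kN.

232 kN (bearing governs)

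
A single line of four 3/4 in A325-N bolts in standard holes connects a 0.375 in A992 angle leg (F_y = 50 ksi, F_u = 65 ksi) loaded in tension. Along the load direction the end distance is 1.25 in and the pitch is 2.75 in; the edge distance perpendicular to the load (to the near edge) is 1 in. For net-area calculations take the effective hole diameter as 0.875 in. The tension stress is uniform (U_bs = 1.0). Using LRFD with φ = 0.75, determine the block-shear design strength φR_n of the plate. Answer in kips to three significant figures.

80.9 kips

Shear plane L_v = 1.25 + 3·2.75 = 9.5 in; A_gv = 9.5 × 0.375 = 3.562 in².
A_nv = (9.5 − 3.5·0.875) × 0.375 = 2.414 in².
A_nt = (1 − 0.5·0.875) × 0.375 = 0.2109 in².
0.6 F_u A_nv = 94.15 kips; 0.6 F_y A_gv = 106.9 kips → shear rupture governs the shear term.
R_n = 94.15 + 1.0 × 65 × 0.2109 = 107.9 kips.
Design strength φR_n = 0.75 × 107.9 = 80.9 kips.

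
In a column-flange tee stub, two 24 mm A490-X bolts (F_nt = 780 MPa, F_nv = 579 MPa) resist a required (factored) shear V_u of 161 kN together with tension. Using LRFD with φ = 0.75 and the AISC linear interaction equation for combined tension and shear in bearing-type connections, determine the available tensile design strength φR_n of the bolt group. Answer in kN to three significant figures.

A_b = π·24²/4 = 452.4 mm²; f_rv = 161 × 1000 / (2 × 452.4) = 177.9 MPa.
F'_nt = 1.3 F_nt − (F_nt / φF_nv) f_rv = 1.3·780 − (780/(0.75·579))·177.9 = 694.4 MPa, capped at F_nt → F'_nt = 694.4 MPa.
R_n = F'_nt · A_b · n = 694.4 × 452.4 × 2 / 1000 = 628.3 kN.
Design strength φR_n = 0.75 × 628.3 = 471 kN.

471 kN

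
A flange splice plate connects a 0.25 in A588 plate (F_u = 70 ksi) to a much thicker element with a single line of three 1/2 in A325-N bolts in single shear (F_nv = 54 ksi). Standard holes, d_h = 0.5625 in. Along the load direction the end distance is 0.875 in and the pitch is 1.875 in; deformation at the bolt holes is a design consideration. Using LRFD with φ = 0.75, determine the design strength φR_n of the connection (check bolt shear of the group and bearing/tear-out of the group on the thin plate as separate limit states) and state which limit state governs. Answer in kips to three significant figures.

Bolt shear: A_b = π·0.5²/4 = 0.1963 in²; R_n = 54 × 0.1963 × 3 × 1 = 31.81 kips → 0.75 × 31.81 = 23.9 kips.
Bearing (1.2 l_c t F_u ≤ 2.4 d t F_u): upper limit = 2.4·0.5·0.25·70 = 21 kips.
  Edge l_c = 0.875 − 0.5625/2 = 0.5938 → r_n = 12.47 kips; interior l_c = 1.875 − 0.5625 = 1.312 → r_n = 21 kips.
  R_n,bearing = 1·12.47 + 2·21 = 54.47 kips → 0.75 × 54.47 = 40.9 kips.
Bolt shear governs: 23.9 kips.

23.9 kips (bolt shear governs)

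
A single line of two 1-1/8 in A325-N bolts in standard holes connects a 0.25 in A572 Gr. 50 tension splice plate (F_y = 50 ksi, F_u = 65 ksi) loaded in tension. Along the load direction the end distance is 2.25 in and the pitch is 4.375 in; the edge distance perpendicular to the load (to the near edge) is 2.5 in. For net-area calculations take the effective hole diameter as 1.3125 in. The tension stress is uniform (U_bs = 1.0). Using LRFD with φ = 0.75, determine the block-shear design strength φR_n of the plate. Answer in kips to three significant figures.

Shear plane L_v = 2.25 + 1·4.375 = 6.625 in; A_gv = 6.625 × 0.25 = 1.656 in².
A_nv = (6.625 − 1.5·1.3125) × 0.25 = 1.164 in².
A_nt = (2.5 − 0.5·1.3125) × 0.25 = 0.4609 in².
0.6 F_u A_nv = 45.4 kips; 0.6 F_y A_gv = 49.69 kips → shear rupture governs the shear term.
R_n = 45.4 + 1.0 × 65 × 0.4609 = 75.36 kips.
Design strength φR_n = 0.75 × 75.36 = 56.5 kips.

56.5 kips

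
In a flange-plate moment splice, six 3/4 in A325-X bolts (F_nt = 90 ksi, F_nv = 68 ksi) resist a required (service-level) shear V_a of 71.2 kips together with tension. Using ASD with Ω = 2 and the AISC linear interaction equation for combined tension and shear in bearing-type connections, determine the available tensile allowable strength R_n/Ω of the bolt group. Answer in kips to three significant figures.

A_b = π·0.75²/4 = 0.4418 in²; f_rv = 71.2 / (6 × 0.4418) = 26.86 ksi.
F'_nt = 1.3 F_nt − (Ω F_nt / F_nv) f_rv = 1.3·90 − (2·90/68)·26.86 = 45.9 ksi, capped at F_nt → F'_nt = 45.9 ksi.
R_n = F'_nt · A_b · n = 45.9 × 0.4418 × 6 = 121.7 kips.
Allowable strength R_n/Ω = 121.7 / 2 = 60.8 kips.

60.8 kips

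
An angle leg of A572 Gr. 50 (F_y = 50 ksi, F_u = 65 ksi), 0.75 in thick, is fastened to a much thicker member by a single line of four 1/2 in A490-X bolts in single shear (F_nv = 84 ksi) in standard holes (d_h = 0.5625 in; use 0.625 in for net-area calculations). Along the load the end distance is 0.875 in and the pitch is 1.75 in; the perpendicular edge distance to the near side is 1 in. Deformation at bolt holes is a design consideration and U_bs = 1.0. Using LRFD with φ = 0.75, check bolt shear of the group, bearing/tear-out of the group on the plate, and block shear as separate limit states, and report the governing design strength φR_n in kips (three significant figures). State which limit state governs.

Bolt shear: A_b = π·0.5²/4 = 0.1963 in²; R_n = 84 × 0.1963 × 4 × 1 = 65.97 kips → 0.75 × 65.97 = 49.5 kips.
Bearing: edge l_c = 0.5938, r_n = 34.73 kips; interior l_c = 1.188, r_n = 58.5 kips; R_n = 34.73 + 3·58.5 = 210.2 kips → 158 kips.
Block shear: A_gv = 4.594, A_nv = 2.953, A_nt = 0.5156 in²; R_n = min(0.6F_uA_nv, 0.6F_yA_gv) + U_bs·F_u·A_nt = 148.7 kips → 112 kips.
Bolt shear governs: 49.5 kips.

49.5 kips (bolt shear governs)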